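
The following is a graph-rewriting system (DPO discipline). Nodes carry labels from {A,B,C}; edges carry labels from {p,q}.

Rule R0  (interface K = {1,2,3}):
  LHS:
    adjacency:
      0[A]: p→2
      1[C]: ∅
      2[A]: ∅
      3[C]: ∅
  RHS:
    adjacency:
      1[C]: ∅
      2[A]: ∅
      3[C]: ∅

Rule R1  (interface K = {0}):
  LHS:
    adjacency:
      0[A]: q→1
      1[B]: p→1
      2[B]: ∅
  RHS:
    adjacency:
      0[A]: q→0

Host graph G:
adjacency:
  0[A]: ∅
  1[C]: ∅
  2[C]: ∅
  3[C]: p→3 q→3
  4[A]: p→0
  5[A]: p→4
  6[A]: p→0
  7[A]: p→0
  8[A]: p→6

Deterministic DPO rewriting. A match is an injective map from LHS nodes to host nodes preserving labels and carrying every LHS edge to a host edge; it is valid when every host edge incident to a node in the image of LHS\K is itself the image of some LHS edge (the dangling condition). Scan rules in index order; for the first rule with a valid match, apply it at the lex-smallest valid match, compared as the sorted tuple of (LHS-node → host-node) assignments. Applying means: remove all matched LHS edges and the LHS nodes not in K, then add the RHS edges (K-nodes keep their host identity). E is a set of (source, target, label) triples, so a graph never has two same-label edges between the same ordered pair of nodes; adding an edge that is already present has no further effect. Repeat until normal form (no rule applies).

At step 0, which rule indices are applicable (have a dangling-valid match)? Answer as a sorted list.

R0: 18 valid matches — {0↦5, 1↦1, 2↦4, 3↦2}, {0↦5, 1↦1, 2↦4, 3↦3}, {0↦5, 1↦2, 2↦4, 3↦1} (+15 more)
R1: no valid match — LHS pattern not found

Answer: [R0]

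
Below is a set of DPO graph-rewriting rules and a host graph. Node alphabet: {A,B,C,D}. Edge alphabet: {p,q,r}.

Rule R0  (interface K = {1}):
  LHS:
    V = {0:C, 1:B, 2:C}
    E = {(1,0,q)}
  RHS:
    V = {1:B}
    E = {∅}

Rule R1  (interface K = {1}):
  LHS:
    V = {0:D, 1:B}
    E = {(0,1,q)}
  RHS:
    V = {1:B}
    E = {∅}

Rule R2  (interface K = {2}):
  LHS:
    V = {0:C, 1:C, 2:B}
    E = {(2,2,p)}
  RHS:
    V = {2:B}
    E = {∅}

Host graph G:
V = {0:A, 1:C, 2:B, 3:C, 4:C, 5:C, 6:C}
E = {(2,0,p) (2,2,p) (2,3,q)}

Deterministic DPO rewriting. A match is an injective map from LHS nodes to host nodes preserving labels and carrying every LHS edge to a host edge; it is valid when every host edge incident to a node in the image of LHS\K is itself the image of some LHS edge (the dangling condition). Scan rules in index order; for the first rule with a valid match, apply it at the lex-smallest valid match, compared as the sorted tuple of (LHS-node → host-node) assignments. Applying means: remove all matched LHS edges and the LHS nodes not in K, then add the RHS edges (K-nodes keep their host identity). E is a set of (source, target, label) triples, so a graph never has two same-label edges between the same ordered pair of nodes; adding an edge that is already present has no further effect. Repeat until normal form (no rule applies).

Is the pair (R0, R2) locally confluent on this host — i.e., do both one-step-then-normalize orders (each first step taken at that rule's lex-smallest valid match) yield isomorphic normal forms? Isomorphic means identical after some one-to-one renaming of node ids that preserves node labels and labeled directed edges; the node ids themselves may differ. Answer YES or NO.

Answer: YES

Derivation:
branch R0-first: apply at {0↦3, 1↦2, 2↦1} → |E|=2, then 1 more step(s) → NF |V|=3 |E|=1 V={0:A, 2:B, 6:C} E=2-p->0
branch R2-first: apply at {0↦1, 1↦4, 2↦2} → |E|=2, then 1 more step(s) → NF |V|=3 |E|=1 V={0:A, 2:B, 6:C} E=2-p->0
graphs isomorphic (equal up to label-preserving node renaming)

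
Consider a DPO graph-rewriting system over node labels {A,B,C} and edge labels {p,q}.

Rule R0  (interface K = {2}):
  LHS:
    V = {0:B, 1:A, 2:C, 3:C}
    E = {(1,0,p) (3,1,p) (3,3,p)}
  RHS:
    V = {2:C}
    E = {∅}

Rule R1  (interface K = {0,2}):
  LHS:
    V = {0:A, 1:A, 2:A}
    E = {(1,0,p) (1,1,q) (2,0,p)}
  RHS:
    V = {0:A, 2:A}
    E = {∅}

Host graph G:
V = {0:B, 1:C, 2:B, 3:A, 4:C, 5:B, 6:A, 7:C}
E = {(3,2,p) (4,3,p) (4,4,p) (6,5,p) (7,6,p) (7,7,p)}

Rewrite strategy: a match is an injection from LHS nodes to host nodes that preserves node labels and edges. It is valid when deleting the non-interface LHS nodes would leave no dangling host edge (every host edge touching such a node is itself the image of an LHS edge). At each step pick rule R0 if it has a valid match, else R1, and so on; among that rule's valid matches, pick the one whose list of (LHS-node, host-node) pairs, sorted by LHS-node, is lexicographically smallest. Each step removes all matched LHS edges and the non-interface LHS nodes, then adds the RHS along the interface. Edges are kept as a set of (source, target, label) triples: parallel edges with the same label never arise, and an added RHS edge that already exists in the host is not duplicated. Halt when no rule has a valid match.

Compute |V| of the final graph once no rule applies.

[0] host  ⇒  8 nodes, 6 edges  {3-p->2 4-p->3 4-p->4 6-p->5 7-p->6 7-p->7}
[1] R0 @ {0↦2, 1↦3, 2↦1, 3↦4}  ⇒  5 nodes, 3 edges  {6-p->5 7-p->6 7-p->7}
[2] R0 @ {0↦5, 1↦6, 2↦1, 3↦7}  ⇒  2 nodes, 0 edges  {∅}
normal form: no rule applies after step 2
NF nodes: {0:B, 1:C}

Answer: 2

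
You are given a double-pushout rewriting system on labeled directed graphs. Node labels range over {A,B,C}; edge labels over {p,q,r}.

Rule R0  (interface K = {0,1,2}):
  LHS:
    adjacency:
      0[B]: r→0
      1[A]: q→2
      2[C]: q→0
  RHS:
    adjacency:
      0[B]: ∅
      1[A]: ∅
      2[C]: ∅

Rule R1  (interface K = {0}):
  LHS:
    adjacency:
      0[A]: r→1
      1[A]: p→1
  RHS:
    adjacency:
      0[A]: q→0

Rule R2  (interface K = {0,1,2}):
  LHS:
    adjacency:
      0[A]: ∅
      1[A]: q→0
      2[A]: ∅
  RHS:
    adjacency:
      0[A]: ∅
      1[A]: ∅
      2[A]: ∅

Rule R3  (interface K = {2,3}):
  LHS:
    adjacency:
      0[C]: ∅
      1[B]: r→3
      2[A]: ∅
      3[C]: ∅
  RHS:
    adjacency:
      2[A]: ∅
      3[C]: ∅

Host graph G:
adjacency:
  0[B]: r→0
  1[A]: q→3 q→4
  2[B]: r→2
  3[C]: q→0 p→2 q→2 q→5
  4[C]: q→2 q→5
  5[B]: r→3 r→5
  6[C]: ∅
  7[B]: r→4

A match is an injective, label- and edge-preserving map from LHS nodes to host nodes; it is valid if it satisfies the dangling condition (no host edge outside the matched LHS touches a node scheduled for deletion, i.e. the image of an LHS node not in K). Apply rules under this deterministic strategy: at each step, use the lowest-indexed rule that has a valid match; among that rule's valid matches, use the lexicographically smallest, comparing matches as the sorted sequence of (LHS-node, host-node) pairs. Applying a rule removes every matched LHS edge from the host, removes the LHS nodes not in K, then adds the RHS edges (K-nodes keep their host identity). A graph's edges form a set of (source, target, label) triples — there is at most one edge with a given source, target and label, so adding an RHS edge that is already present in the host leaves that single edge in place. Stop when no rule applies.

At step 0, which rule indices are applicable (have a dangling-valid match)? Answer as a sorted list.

Answer: [R0,R3]

Derivation:
R0: 5 valid matches — {0↦0, 1↦1, 2↦3}, {0↦2, 1↦1, 2↦3}, {0↦2, 1↦1, 2↦4} (+2 more)
R1: no valid match — LHS pattern not found
R2: no valid match — LHS pattern not found
R3: 1 valid match — {0↦6, 1↦7, 2↦1, 3↦4}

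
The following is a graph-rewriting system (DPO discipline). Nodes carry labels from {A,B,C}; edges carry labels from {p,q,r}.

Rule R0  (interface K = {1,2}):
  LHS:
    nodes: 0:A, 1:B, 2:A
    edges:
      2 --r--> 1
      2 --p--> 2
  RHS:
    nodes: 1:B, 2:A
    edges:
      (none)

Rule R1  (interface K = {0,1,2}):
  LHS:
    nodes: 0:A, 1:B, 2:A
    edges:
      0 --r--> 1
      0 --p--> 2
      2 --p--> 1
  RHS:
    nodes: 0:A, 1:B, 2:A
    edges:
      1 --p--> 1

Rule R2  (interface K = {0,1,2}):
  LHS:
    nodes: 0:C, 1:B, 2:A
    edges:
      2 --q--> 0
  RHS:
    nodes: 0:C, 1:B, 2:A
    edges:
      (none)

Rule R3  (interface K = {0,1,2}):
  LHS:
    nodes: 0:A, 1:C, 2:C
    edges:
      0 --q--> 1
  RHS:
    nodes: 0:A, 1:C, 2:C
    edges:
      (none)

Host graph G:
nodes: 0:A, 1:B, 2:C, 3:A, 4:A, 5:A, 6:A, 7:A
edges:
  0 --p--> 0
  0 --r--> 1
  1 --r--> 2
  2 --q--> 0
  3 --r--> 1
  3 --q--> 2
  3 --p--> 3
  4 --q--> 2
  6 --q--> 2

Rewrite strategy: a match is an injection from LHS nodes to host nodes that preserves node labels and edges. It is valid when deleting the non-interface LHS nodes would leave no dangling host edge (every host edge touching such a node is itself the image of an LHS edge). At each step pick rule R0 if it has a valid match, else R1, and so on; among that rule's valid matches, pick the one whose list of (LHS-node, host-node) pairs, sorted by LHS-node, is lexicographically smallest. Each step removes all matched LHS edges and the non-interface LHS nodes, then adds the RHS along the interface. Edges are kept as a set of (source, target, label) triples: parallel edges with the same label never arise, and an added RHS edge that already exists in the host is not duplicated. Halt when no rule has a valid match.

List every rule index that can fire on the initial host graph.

R0: 4 valid matches — {0↦5, 1↦1, 2↦0}, {0↦5, 1↦1, 2↦3}, {0↦7, 1↦1, 2↦0} (+1 more)
R1: no valid match — LHS pattern not found
R2: 3 valid matches — {0↦2, 1↦1, 2↦3}, {0↦2, 1↦1, 2↦4}, {0↦2, 1↦1, 2↦6}
R3: no valid match — LHS pattern not found

Answer: [R0,R2]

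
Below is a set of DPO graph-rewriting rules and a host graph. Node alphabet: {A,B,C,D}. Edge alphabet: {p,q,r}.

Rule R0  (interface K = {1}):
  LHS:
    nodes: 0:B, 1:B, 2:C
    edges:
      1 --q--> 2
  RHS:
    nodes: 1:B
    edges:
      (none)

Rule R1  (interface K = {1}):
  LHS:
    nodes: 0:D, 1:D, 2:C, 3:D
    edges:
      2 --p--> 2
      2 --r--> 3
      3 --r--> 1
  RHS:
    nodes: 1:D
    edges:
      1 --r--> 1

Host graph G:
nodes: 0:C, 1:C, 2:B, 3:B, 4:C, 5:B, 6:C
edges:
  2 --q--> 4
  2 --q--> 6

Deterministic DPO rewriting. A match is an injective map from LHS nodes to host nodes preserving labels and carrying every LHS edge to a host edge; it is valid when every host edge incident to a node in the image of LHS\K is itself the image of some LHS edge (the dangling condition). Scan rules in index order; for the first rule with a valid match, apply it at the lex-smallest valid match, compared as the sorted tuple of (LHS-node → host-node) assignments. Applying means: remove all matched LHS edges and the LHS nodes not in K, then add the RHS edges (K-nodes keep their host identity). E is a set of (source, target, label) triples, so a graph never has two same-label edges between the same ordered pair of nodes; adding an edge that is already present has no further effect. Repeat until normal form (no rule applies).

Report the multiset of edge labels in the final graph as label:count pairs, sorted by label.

[0] host  ⇒  7 nodes, 2 edges  {2-q->4 2-q->6}
[1] R0 @ {0↦3, 1↦2, 2↦4}  ⇒  5 nodes, 1 edges  {2-q->6}
[2] R0 @ {0↦5, 1↦2, 2↦6}  ⇒  3 nodes, 0 edges  {∅}
halt: no rule applies after step 2
NF edges: []

Answer: (no edges)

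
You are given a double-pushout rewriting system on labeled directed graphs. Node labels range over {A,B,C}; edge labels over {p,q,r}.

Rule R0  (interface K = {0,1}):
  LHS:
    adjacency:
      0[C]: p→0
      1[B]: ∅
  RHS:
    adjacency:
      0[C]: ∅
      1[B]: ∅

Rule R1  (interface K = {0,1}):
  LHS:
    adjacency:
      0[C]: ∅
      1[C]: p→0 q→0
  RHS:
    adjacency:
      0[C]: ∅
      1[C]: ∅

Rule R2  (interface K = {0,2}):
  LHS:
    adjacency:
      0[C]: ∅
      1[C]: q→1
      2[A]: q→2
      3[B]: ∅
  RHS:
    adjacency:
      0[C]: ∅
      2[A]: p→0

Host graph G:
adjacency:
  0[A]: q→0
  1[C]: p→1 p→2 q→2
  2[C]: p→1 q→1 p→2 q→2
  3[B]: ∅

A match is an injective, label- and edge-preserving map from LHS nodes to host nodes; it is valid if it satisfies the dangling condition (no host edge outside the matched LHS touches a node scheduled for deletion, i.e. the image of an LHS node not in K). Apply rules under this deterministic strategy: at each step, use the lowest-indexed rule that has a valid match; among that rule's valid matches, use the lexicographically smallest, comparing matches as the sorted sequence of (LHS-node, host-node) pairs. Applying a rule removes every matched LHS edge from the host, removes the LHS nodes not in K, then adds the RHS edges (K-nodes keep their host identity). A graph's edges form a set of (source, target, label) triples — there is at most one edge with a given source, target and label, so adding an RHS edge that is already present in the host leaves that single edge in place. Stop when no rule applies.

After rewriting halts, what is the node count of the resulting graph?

initial: |V|=4 |E|=8  E = 0-q->0 1-p->1 1-p->2 1-q->2 2-p->1 2-q->1 2-p->2 2-q->2
step 1: apply R0 at {0↦1, 1↦3}  → |V|=4 |E|=7  E = 0-q->0 1-p->2 1-q->2 2-p->1 2-q->1 2-p->2 2-q->2
step 2: apply R0 at {0↦2, 1↦3}  → |V|=4 |E|=6  E = 0-q->0 1-p->2 1-q->2 2-p->1 2-q->1 2-q->2
step 3: apply R1 at {0↦1, 1↦2}  → |V|=4 |E|=4  E = 0-q->0 1-p->2 1-q->2 2-q->2
step 4: apply R1 at {0↦2, 1↦1}  → |V|=4 |E|=2  E = 0-q->0 2-q->2
step 5: apply R2 at {0↦1, 1↦2, 2↦0, 3↦3}  → |V|=2 |E|=1  E = 0-p->1
normal form: no rule applies after step 5
NF nodes: {0:A, 1:C}

Answer: 2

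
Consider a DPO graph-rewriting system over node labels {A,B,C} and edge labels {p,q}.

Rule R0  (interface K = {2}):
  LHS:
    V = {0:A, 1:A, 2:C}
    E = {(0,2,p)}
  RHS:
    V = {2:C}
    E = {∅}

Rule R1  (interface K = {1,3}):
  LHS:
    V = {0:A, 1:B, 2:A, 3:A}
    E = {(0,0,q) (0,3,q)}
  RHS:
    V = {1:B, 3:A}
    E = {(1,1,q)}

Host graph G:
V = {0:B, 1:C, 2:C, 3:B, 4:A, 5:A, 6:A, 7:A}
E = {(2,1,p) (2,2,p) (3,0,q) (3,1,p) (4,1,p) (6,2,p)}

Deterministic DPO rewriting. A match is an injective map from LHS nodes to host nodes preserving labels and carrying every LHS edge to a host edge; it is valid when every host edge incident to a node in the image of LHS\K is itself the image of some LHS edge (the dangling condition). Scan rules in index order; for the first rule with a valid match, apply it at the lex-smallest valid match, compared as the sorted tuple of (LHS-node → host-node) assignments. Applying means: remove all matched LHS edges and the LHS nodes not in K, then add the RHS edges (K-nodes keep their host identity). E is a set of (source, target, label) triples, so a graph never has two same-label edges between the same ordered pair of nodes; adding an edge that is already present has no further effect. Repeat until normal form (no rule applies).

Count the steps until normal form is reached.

start.  V:8 E:6  edges: 2-p->1 2-p->2 3-q->0 3-p->1 4-p->1 6-p->2
1. fire R0 via {0↦4, 1↦5, 2↦1}  →  V:6 E:5  edges: 2-p->1 2-p->2 3-q->0 3-p->1 6-p->2
2. fire R0 via {0↦6, 1↦7, 2↦2}  →  V:4 E:4  edges: 2-p->1 2-p->2 3-q->0 3-p->1
normal form: no rule applies after step 2

Answer: 2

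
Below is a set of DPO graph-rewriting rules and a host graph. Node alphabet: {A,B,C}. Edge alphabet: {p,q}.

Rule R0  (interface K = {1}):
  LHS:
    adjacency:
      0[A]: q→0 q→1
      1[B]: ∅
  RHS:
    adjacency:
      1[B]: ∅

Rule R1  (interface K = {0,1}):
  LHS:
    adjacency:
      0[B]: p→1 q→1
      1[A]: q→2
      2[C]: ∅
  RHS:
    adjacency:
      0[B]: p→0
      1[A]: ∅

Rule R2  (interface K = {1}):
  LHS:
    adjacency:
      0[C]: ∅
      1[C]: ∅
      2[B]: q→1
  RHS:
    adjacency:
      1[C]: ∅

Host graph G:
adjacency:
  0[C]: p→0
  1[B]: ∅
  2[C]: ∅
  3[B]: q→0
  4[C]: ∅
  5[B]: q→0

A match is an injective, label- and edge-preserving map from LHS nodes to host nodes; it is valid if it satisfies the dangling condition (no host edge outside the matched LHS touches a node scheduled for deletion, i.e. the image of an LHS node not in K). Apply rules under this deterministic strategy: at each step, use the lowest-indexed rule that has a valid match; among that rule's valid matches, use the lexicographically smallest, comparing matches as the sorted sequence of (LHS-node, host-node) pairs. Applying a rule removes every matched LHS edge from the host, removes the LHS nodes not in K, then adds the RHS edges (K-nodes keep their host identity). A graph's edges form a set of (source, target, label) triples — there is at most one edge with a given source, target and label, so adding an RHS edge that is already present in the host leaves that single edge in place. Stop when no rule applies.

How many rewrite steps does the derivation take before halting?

[0] host  ⇒  6 nodes, 3 edges  {0-p->0 3-q->0 5-q->0}
[1] R2 @ {0↦2, 1↦0, 2↦3}  ⇒  4 nodes, 2 edges  {0-p->0 5-q->0}
[2] R2 @ {0↦4, 1↦0, 2↦5}  ⇒  2 nodes, 1 edges  {0-p->0}
halt: no rule applies after step 2

Answer: 2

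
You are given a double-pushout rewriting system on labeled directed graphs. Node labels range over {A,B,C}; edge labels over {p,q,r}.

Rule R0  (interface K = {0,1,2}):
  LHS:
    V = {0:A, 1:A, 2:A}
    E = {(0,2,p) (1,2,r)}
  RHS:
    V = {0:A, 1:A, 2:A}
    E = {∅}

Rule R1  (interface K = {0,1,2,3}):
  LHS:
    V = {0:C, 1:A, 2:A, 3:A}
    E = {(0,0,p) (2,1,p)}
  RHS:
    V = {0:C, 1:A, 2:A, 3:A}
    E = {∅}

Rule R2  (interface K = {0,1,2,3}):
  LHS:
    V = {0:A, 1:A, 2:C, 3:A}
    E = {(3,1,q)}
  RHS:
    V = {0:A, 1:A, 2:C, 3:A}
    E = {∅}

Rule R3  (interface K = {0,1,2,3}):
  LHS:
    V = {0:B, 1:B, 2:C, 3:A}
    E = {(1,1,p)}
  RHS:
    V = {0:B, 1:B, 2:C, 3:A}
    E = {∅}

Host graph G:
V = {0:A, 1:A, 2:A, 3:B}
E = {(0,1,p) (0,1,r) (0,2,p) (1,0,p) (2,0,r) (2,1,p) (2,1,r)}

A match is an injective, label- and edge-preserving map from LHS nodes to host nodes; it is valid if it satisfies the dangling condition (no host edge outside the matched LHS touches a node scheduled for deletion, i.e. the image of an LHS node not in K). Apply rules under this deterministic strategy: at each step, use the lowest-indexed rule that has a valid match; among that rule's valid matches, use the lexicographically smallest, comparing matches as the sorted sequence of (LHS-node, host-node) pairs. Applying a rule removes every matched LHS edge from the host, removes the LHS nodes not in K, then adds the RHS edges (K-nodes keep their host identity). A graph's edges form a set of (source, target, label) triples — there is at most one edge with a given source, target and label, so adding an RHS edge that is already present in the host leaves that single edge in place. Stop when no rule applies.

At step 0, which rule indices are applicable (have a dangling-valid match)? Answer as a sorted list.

Answer: [R0]

Derivation:
R0: 3 valid matches — {0↦0, 1↦2, 2↦1}, {0↦1, 1↦2, 2↦0}, {0↦2, 1↦0, 2↦1}
R1: no valid match — LHS pattern not found
R2: no valid match — LHS pattern not found
R3: no valid match — LHS pattern not found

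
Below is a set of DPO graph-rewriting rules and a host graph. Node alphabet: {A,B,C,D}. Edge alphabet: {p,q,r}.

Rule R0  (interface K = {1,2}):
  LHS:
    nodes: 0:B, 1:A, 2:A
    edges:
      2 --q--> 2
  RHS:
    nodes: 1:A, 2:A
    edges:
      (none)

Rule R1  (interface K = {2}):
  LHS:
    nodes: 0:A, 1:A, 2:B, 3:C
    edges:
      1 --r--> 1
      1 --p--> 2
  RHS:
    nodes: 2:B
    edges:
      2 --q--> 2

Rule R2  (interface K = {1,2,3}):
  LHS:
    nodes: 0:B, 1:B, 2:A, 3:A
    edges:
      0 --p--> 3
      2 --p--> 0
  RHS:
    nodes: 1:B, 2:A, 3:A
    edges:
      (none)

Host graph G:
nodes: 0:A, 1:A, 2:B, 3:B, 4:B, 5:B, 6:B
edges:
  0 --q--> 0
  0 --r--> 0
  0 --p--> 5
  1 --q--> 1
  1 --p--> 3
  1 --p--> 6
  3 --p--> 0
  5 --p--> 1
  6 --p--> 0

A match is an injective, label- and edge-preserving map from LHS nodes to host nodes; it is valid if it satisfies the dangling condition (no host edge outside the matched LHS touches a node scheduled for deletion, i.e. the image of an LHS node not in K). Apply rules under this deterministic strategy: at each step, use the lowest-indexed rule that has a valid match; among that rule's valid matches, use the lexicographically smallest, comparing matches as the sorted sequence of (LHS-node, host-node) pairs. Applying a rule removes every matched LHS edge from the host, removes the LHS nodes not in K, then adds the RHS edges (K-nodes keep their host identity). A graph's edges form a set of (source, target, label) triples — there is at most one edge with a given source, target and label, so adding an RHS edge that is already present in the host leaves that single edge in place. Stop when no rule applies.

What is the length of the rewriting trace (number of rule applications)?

initial: |V|=7 |E|=9  E = 0-q->0 0-r->0 0-p->5 1-q->1 1-p->3 1-p->6 3-p->0 5-p->1 6-p->0
step 1: apply R0 at {0↦2, 1↦0, 2↦1}  → |V|=6 |E|=8  E = 0-q->0 0-r->0 0-p->5 1-p->3 1-p->6 3-p->0 5-p->1 6-p->0
step 2: apply R0 at {0↦4, 1↦1, 2↦0}  → |V|=5 |E|=7  E = 0-r->0 0-p->5 1-p->3 1-p->6 3-p->0 5-p->1 6-p->0
step 3: apply R2 at {0↦3, 1↦5, 2↦1, 3↦0}  → |V|=4 |E|=5  E = 0-r->0 0-p->5 1-p->6 5-p->1 6-p->0
step 4: apply R2 at {0↦5, 1↦6, 2↦0, 3↦1}  → |V|=3 |E|=3  E = 0-r->0 1-p->6 6-p->0
halt: no rule applies after step 4

Answer: 4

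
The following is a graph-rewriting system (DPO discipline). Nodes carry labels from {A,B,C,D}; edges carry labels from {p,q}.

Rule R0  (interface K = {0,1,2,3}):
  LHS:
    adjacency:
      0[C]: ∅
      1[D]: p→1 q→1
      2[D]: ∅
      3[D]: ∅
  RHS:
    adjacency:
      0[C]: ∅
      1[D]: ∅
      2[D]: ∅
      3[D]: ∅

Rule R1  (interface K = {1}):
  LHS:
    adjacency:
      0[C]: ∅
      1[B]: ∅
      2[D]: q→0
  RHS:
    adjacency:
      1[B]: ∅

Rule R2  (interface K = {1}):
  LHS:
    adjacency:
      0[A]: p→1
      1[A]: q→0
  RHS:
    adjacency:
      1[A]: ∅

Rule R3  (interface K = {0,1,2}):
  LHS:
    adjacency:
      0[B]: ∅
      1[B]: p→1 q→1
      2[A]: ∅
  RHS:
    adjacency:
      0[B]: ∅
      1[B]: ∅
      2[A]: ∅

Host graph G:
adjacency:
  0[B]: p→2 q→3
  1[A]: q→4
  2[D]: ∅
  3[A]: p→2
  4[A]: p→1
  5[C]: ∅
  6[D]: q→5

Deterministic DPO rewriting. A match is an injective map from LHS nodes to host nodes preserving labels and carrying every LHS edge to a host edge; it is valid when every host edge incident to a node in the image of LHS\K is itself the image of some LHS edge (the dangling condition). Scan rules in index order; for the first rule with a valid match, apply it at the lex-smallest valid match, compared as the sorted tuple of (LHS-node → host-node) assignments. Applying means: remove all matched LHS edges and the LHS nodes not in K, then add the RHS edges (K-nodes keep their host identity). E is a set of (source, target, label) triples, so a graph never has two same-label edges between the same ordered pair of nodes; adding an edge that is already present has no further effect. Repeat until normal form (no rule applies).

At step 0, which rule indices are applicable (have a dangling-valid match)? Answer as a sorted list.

Answer: [R1,R2]

Steps:
R0: no valid match — LHS pattern not found
R1: 1 valid match — {0↦5, 1↦0, 2↦6}
R2: 1 valid match — {0↦4, 1↦1}
R3: no valid match — LHS pattern not found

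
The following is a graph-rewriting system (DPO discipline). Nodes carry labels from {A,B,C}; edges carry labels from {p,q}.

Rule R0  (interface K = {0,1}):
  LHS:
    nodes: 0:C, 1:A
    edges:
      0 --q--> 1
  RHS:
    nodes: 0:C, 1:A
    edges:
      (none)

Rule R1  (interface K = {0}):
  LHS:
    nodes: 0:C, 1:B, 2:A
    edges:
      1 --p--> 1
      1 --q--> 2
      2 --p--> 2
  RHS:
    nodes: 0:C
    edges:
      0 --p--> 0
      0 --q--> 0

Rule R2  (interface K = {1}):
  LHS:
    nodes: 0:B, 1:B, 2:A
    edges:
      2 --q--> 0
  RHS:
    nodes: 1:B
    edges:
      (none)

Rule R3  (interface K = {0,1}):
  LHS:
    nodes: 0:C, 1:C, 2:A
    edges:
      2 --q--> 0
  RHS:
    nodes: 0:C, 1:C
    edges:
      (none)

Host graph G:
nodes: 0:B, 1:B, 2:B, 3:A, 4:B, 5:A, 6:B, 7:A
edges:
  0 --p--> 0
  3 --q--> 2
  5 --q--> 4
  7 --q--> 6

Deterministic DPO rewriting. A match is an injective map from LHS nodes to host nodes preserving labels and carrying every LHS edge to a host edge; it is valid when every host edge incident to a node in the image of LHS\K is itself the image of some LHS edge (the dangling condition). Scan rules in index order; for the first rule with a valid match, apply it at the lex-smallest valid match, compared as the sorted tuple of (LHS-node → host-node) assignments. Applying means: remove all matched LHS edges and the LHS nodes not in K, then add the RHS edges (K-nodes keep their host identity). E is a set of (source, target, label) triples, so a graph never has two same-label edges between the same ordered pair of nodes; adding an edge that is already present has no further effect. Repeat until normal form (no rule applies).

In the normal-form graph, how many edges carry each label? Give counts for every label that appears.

Answer: p:1

Derivation:
start.  V:8 E:4  edges: 0-p->0 3-q->2 5-q->4 7-q->6
1. fire R2 via {0↦2, 1↦0, 2↦3}  →  V:6 E:3  edges: 0-p->0 5-q->4 7-q->6
2. fire R2 via {0↦4, 1↦0, 2↦5}  →  V:4 E:2  edges: 0-p->0 7-q->6
3. fire R2 via {0↦6, 1↦0, 2↦7}  →  V:2 E:1  edges: 0-p->0
final graph: no rule applies after step 3
NF edges: [(0, 0, 'p')]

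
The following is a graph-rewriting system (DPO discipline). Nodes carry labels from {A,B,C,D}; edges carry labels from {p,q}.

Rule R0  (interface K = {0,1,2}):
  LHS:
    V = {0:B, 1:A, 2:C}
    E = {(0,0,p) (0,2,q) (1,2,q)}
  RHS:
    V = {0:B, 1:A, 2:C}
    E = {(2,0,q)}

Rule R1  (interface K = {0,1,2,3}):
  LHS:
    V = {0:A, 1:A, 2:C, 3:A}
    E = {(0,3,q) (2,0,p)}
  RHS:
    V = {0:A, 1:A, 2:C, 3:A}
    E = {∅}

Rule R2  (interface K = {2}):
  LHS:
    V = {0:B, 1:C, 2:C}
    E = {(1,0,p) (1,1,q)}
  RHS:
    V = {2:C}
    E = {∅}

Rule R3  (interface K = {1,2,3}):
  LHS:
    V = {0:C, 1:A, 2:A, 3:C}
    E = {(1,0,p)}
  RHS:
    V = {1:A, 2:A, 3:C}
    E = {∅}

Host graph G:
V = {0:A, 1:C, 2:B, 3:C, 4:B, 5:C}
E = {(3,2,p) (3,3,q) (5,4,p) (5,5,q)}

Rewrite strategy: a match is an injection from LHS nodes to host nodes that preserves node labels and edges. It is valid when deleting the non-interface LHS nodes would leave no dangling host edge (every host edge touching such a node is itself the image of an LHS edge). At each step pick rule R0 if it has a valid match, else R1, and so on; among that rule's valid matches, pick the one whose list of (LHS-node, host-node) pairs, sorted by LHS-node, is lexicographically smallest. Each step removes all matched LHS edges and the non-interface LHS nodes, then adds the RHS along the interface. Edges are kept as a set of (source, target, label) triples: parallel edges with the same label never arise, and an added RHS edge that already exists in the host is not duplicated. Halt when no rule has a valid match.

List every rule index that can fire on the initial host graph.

R0: no valid match — LHS pattern not found
R1: no valid match — LHS pattern not found
R2: 4 valid matches — {0↦2, 1↦3, 2↦1}, {0↦2, 1↦3, 2↦5}, {0↦4, 1↦5, 2↦1} (+1 more)
R3: no valid match — LHS pattern not found

Answer: [R2]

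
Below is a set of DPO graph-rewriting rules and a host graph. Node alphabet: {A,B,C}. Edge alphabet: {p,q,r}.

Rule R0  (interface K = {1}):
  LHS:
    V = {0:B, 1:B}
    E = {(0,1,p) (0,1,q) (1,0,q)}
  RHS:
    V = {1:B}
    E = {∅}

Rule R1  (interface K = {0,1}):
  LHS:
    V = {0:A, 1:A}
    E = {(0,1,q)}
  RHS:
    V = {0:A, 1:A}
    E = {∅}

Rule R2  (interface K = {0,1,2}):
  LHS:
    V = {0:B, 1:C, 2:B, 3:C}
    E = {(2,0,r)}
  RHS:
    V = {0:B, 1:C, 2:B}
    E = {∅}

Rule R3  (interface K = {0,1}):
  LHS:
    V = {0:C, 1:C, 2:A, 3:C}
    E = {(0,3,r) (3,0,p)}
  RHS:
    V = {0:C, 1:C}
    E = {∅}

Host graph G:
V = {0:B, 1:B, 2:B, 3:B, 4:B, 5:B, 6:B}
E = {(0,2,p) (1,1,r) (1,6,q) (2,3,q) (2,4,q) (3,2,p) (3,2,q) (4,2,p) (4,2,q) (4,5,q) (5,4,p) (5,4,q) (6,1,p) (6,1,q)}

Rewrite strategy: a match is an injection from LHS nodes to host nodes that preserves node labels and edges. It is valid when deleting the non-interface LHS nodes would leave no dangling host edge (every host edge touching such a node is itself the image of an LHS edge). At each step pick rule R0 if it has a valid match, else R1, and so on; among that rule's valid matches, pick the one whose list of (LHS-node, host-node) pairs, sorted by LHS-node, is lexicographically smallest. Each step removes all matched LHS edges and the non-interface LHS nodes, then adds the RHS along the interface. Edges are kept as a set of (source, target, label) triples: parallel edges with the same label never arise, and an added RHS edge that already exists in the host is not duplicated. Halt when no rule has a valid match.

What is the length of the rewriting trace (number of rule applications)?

[0] host  ⇒  7 nodes, 14 edges  {0-p->2 1-r->1 1-q->6 2-q->3 2-q->4 3-p->2 3-q->2 4-p->2 4-q->2 4-q->5 5-p->4 5-q->4 6-p->1 6-q->1}
[1] R0 @ {0↦3, 1↦2}  ⇒  6 nodes, 11 edges  {0-p->2 1-r->1 1-q->6 2-q->4 4-p->2 4-q->2 4-q->5 5-p->4 5-q->4 6-p->1 6-q->1}
[2] R0 @ {0↦5, 1↦4}  ⇒  5 nodes, 8 edges  {0-p->2 1-r->1 1-q->6 2-q->4 4-p->2 4-q->2 6-p->1 6-q->1}
[3] R0 @ {0↦4, 1↦2}  ⇒  4 nodes, 5 edges  {0-p->2 1-r->1 1-q->6 6-p->1 6-q->1}
[4] R0 @ {0↦6, 1↦1}  ⇒  3 nodes, 2 edges  {0-p->2 1-r->1}
final graph: no rule applies after step 4

Answer: 4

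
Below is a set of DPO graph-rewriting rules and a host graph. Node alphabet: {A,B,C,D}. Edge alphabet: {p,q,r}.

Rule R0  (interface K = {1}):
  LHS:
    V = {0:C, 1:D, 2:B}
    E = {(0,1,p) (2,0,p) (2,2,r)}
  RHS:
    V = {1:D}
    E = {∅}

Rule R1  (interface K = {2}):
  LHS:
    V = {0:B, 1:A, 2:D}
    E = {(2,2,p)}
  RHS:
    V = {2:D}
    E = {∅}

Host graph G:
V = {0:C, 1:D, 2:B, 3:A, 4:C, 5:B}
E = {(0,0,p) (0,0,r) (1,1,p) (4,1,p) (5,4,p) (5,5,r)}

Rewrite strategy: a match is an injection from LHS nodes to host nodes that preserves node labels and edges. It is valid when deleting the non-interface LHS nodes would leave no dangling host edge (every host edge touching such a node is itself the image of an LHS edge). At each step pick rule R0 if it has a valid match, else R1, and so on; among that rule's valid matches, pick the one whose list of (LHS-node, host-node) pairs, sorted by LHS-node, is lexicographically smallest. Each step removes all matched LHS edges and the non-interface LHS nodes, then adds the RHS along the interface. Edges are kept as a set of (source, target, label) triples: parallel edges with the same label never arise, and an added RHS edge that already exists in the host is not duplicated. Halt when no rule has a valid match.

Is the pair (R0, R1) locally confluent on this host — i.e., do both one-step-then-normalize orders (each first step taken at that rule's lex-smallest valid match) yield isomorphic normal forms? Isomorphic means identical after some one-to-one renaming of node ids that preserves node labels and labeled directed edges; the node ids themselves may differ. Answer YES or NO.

branch R0-first: apply at {0↦4, 1↦1, 2↦5} → |E|=3, then 1 more step(s) → NF |V|=2 |E|=2 V={0:C, 1:D} E=0-p->0 0-r->0
branch R1-first: apply at {0↦2, 1↦3, 2↦1} → |E|=5, then 1 more step(s) → NF |V|=2 |E|=2 V={0:C, 1:D} E=0-p->0 0-r->0
graphs isomorphic (equal up to label-preserving node renaming)

Answer: YES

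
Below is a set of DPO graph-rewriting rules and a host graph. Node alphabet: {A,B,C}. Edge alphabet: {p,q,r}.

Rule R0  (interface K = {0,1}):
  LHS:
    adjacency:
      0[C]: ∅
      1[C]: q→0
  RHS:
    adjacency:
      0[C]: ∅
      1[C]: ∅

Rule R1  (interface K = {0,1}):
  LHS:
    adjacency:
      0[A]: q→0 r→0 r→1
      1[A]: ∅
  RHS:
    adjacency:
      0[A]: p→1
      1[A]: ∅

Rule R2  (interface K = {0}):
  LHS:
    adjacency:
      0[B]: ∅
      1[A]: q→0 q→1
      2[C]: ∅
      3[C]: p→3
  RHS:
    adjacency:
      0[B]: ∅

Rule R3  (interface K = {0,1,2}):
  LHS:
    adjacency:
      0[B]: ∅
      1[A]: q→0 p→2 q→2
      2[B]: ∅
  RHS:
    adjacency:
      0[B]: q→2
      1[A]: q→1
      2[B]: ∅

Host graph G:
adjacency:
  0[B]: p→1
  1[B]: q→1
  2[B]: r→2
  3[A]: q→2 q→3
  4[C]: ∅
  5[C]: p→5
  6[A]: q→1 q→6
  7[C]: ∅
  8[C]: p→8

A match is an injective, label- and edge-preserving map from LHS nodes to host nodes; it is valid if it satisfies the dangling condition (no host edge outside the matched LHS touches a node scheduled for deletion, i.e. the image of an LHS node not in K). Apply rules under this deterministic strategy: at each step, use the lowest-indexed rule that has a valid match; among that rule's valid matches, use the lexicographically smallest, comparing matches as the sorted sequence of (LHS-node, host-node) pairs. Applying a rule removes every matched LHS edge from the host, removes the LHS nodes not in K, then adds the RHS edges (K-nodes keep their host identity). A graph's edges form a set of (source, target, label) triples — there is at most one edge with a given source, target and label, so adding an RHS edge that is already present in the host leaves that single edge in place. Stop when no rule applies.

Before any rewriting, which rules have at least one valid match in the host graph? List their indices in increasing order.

R0: no valid match — LHS pattern not found
R1: no valid match — LHS pattern not found
R2: 8 valid matches — {0↦1, 1↦6, 2↦4, 3↦5}, {0↦1, 1↦6, 2↦4, 3↦8}, {0↦1, 1↦6, 2↦7, 3↦5} (+5 more)
R3: no valid match — LHS pattern not found

Answer: [R2]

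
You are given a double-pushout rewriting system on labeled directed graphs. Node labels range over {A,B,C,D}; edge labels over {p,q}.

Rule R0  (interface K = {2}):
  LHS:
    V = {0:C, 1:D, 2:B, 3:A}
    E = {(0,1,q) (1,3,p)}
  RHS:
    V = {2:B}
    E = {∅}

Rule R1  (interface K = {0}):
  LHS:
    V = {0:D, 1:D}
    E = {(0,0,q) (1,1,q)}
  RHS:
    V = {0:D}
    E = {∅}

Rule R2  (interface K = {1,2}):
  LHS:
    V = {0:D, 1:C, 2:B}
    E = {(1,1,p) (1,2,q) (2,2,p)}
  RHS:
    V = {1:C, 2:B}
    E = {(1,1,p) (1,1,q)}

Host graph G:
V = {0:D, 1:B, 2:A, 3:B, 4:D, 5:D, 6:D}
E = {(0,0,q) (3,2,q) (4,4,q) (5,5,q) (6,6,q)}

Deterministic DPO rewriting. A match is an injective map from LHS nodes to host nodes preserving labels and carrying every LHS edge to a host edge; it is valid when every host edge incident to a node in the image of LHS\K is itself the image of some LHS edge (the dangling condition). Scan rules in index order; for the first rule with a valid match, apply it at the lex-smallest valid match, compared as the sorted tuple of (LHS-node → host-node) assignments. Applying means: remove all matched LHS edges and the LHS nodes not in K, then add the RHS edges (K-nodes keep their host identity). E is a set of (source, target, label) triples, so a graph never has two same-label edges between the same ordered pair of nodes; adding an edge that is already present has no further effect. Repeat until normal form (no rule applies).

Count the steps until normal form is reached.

[0] host  ⇒  7 nodes, 5 edges  {0-q->0 3-q->2 4-q->4 5-q->5 6-q->6}
[1] R1 @ {0↦0, 1↦4}  ⇒  6 nodes, 3 edges  {3-q->2 5-q->5 6-q->6}
[2] R1 @ {0↦5, 1↦6}  ⇒  5 nodes, 1 edges  {3-q->2}
normal form: no rule applies after step 2

Answer: 2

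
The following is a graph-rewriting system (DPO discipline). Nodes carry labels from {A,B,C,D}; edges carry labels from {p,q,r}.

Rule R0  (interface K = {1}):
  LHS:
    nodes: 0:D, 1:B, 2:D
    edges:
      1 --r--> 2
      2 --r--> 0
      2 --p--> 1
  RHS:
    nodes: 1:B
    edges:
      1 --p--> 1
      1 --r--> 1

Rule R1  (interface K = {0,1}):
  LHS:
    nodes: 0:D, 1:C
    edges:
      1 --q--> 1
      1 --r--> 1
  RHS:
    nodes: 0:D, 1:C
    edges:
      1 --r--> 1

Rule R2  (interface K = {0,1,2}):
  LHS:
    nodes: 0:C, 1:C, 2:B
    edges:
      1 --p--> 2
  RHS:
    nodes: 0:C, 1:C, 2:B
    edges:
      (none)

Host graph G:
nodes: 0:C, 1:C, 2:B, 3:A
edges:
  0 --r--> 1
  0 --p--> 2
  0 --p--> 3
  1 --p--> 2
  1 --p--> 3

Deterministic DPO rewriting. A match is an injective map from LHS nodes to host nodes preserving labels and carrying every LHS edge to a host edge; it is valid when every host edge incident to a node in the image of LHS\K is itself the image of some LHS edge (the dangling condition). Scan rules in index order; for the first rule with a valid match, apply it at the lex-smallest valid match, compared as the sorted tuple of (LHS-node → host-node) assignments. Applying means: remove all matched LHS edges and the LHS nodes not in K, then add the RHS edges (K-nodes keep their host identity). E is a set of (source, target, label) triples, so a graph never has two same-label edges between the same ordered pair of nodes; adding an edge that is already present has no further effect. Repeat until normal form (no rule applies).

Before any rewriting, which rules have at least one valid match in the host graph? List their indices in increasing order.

Answer: [R2]

Derivation:
R0: no valid match — LHS pattern not found
R1: no valid match — LHS pattern not found
R2: 2 valid matches — {0↦0, 1↦1, 2↦2}, {0↦1, 1↦0, 2↦2}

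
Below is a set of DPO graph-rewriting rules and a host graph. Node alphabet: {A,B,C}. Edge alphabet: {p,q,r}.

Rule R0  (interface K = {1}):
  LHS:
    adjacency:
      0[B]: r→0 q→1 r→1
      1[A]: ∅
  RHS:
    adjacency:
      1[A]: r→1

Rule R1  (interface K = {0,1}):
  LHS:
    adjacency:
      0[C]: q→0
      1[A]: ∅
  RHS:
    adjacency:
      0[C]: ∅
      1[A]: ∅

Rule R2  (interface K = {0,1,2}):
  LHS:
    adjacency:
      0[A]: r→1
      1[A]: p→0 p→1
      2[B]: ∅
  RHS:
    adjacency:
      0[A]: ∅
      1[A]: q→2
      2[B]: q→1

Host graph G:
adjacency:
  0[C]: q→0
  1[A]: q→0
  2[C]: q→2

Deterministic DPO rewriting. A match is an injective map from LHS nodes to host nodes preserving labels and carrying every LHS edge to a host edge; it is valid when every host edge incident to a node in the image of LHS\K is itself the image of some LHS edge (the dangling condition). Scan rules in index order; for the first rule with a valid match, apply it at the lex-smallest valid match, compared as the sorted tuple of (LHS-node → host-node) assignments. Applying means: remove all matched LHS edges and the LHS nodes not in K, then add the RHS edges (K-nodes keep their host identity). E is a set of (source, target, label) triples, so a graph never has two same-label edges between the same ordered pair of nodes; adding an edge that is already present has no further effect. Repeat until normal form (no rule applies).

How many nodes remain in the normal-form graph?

initial: |V|=3 |E|=3  E = 0-q->0 1-q->0 2-q->2
step 1: apply R1 at {0↦0, 1↦1}  → |V|=3 |E|=2  E = 1-q->0 2-q->2
step 2: apply R1 at {0↦2, 1↦1}  → |V|=3 |E|=1  E = 1-q->0
normal form: no rule applies after step 2
NF nodes: {0:C, 1:A, 2:C}

Answer: 3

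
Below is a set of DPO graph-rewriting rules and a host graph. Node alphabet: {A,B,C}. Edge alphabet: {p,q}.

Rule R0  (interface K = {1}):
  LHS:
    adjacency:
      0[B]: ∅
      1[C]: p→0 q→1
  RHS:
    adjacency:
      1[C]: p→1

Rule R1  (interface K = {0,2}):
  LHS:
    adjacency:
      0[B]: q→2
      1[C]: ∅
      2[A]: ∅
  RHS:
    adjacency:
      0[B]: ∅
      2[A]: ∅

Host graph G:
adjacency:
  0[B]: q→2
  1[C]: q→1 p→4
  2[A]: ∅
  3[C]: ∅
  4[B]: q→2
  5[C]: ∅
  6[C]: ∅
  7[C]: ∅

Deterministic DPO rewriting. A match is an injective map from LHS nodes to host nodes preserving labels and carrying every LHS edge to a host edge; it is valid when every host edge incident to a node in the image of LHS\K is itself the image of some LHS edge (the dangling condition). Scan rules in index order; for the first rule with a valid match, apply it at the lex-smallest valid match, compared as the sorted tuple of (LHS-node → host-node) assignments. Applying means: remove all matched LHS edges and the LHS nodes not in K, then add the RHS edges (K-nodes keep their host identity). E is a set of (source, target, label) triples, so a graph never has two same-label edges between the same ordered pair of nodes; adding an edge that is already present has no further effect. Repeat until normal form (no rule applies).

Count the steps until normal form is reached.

Answer: 3

Steps:
start.  V:8 E:4  edges: 0-q->2 1-q->1 1-p->4 4-q->2
1. fire R1 via {0↦0, 1↦3, 2↦2}  →  V:7 E:3  edges: 1-q->1 1-p->4 4-q->2
2. fire R1 via {0↦4, 1↦5, 2↦2}  →  V:6 E:2  edges: 1-q->1 1-p->4
3. fire R0 via {0↦4, 1↦1}  →  V:5 E:1  edges: 1-p->1
halt: no rule applies after step 3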